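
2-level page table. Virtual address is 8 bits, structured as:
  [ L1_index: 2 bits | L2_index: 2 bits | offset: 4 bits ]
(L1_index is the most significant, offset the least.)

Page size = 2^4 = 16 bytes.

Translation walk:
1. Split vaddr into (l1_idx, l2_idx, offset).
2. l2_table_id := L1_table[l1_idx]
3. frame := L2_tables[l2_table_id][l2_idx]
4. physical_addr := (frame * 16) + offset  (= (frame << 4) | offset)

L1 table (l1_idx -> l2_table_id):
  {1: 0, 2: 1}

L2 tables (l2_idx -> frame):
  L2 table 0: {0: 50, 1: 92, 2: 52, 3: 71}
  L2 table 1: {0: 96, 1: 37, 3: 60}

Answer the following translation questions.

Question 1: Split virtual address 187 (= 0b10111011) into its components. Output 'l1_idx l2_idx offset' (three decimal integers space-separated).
Answer: 2 3 11

Derivation:
vaddr = 187 = 0b10111011
  top 2 bits -> l1_idx = 2
  next 2 bits -> l2_idx = 3
  bottom 4 bits -> offset = 11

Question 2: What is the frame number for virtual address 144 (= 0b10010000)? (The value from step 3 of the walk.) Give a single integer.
vaddr = 144: l1_idx=2, l2_idx=1
L1[2] = 1; L2[1][1] = 37

Answer: 37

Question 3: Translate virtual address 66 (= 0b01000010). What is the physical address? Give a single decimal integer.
vaddr = 66 = 0b01000010
Split: l1_idx=1, l2_idx=0, offset=2
L1[1] = 0
L2[0][0] = 50
paddr = 50 * 16 + 2 = 802

Answer: 802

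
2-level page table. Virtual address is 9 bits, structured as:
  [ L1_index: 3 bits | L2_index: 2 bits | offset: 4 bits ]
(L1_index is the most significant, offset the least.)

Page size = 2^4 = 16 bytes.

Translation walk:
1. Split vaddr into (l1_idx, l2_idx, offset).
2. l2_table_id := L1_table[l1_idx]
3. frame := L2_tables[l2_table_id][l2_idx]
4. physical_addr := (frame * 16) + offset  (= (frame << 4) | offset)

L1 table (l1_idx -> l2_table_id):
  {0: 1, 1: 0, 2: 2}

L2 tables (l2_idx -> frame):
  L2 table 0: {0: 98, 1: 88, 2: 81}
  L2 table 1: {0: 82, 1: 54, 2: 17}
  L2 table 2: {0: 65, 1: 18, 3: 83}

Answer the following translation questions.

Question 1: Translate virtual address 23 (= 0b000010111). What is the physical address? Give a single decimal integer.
Answer: 871

Derivation:
vaddr = 23 = 0b000010111
Split: l1_idx=0, l2_idx=1, offset=7
L1[0] = 1
L2[1][1] = 54
paddr = 54 * 16 + 7 = 871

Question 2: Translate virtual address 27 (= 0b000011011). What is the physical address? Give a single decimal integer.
vaddr = 27 = 0b000011011
Split: l1_idx=0, l2_idx=1, offset=11
L1[0] = 1
L2[1][1] = 54
paddr = 54 * 16 + 11 = 875

Answer: 875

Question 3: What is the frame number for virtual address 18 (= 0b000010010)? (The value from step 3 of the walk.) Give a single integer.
vaddr = 18: l1_idx=0, l2_idx=1
L1[0] = 1; L2[1][1] = 54

Answer: 54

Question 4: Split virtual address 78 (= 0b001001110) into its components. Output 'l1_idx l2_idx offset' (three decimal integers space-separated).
vaddr = 78 = 0b001001110
  top 3 bits -> l1_idx = 1
  next 2 bits -> l2_idx = 0
  bottom 4 bits -> offset = 14

Answer: 1 0 14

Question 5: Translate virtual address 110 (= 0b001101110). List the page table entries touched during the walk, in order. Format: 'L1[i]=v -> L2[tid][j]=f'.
Answer: L1[1]=0 -> L2[0][2]=81

Derivation:
vaddr = 110 = 0b001101110
Split: l1_idx=1, l2_idx=2, offset=14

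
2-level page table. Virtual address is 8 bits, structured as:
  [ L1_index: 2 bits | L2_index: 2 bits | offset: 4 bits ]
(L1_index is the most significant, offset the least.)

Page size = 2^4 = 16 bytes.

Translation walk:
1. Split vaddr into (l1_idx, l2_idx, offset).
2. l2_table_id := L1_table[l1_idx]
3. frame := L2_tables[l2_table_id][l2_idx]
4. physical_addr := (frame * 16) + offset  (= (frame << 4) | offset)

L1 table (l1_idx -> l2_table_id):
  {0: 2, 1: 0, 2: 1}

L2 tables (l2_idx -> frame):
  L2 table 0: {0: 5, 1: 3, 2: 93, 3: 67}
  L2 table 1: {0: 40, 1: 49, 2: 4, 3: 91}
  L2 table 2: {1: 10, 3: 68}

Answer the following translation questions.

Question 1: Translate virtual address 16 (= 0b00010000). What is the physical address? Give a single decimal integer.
vaddr = 16 = 0b00010000
Split: l1_idx=0, l2_idx=1, offset=0
L1[0] = 2
L2[2][1] = 10
paddr = 10 * 16 + 0 = 160

Answer: 160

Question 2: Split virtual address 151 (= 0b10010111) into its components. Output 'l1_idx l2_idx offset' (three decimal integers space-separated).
vaddr = 151 = 0b10010111
  top 2 bits -> l1_idx = 2
  next 2 bits -> l2_idx = 1
  bottom 4 bits -> offset = 7

Answer: 2 1 7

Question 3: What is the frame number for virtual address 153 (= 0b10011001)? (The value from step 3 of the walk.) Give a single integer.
Answer: 49

Derivation:
vaddr = 153: l1_idx=2, l2_idx=1
L1[2] = 1; L2[1][1] = 49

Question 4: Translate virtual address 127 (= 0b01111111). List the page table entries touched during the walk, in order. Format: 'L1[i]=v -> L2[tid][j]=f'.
vaddr = 127 = 0b01111111
Split: l1_idx=1, l2_idx=3, offset=15

Answer: L1[1]=0 -> L2[0][3]=67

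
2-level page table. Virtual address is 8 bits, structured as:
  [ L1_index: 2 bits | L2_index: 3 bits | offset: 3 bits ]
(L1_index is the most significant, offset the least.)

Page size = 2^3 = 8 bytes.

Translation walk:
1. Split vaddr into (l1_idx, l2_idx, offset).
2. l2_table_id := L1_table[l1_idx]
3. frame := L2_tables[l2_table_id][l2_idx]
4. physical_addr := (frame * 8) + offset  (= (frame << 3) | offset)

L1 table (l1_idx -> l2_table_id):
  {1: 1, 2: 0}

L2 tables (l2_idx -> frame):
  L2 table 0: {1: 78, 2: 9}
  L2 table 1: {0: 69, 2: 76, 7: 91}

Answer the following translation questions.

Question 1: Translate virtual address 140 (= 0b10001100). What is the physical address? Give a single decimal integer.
Answer: 628

Derivation:
vaddr = 140 = 0b10001100
Split: l1_idx=2, l2_idx=1, offset=4
L1[2] = 0
L2[0][1] = 78
paddr = 78 * 8 + 4 = 628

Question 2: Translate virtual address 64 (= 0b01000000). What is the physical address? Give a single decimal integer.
Answer: 552

Derivation:
vaddr = 64 = 0b01000000
Split: l1_idx=1, l2_idx=0, offset=0
L1[1] = 1
L2[1][0] = 69
paddr = 69 * 8 + 0 = 552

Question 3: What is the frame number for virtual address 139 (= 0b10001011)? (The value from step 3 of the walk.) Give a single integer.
vaddr = 139: l1_idx=2, l2_idx=1
L1[2] = 0; L2[0][1] = 78

Answer: 78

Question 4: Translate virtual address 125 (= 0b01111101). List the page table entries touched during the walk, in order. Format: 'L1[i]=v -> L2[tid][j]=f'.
Answer: L1[1]=1 -> L2[1][7]=91

Derivation:
vaddr = 125 = 0b01111101
Split: l1_idx=1, l2_idx=7, offset=5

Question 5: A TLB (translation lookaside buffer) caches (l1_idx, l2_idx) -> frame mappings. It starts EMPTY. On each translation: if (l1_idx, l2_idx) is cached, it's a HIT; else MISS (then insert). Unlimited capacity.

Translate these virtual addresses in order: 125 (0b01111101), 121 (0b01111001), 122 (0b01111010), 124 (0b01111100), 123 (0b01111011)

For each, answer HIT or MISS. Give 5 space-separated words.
vaddr=125: (1,7) not in TLB -> MISS, insert
vaddr=121: (1,7) in TLB -> HIT
vaddr=122: (1,7) in TLB -> HIT
vaddr=124: (1,7) in TLB -> HIT
vaddr=123: (1,7) in TLB -> HIT

Answer: MISS HIT HIT HIT HIT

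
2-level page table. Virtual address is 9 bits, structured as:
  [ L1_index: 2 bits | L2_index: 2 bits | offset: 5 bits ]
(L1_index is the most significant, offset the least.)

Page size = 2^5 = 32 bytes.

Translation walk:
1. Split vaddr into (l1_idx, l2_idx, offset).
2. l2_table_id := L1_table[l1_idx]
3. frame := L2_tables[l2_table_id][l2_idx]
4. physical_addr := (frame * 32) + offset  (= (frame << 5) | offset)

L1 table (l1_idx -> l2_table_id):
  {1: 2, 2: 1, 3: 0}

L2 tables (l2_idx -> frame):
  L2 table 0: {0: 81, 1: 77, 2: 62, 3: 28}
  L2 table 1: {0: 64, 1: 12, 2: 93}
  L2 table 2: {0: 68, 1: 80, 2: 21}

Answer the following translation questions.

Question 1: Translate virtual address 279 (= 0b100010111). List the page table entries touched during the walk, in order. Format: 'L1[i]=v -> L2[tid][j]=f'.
Answer: L1[2]=1 -> L2[1][0]=64

Derivation:
vaddr = 279 = 0b100010111
Split: l1_idx=2, l2_idx=0, offset=23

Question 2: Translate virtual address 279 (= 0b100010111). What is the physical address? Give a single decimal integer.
Answer: 2071

Derivation:
vaddr = 279 = 0b100010111
Split: l1_idx=2, l2_idx=0, offset=23
L1[2] = 1
L2[1][0] = 64
paddr = 64 * 32 + 23 = 2071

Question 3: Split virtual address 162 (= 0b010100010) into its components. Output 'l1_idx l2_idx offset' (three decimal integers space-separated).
Answer: 1 1 2

Derivation:
vaddr = 162 = 0b010100010
  top 2 bits -> l1_idx = 1
  next 2 bits -> l2_idx = 1
  bottom 5 bits -> offset = 2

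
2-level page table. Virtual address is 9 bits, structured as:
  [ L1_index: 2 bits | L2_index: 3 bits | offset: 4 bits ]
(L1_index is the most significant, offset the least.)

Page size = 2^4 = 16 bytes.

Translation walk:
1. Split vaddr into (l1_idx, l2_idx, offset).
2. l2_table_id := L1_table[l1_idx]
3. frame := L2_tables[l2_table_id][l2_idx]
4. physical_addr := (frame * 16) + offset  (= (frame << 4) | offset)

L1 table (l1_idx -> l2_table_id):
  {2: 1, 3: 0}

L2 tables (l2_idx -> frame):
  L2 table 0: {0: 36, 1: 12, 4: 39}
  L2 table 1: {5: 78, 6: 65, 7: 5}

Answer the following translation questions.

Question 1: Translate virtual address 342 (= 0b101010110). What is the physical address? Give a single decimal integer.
vaddr = 342 = 0b101010110
Split: l1_idx=2, l2_idx=5, offset=6
L1[2] = 1
L2[1][5] = 78
paddr = 78 * 16 + 6 = 1254

Answer: 1254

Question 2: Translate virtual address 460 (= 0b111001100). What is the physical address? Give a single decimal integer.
Answer: 636

Derivation:
vaddr = 460 = 0b111001100
Split: l1_idx=3, l2_idx=4, offset=12
L1[3] = 0
L2[0][4] = 39
paddr = 39 * 16 + 12 = 636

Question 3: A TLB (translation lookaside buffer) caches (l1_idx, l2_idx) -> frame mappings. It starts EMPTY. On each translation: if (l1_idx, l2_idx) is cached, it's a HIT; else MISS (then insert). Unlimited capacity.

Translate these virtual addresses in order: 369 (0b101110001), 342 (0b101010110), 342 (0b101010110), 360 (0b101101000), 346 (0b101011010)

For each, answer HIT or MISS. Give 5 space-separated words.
vaddr=369: (2,7) not in TLB -> MISS, insert
vaddr=342: (2,5) not in TLB -> MISS, insert
vaddr=342: (2,5) in TLB -> HIT
vaddr=360: (2,6) not in TLB -> MISS, insert
vaddr=346: (2,5) in TLB -> HIT

Answer: MISS MISS HIT MISS HIT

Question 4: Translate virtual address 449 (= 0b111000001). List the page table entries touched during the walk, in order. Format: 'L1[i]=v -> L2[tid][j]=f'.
vaddr = 449 = 0b111000001
Split: l1_idx=3, l2_idx=4, offset=1

Answer: L1[3]=0 -> L2[0][4]=39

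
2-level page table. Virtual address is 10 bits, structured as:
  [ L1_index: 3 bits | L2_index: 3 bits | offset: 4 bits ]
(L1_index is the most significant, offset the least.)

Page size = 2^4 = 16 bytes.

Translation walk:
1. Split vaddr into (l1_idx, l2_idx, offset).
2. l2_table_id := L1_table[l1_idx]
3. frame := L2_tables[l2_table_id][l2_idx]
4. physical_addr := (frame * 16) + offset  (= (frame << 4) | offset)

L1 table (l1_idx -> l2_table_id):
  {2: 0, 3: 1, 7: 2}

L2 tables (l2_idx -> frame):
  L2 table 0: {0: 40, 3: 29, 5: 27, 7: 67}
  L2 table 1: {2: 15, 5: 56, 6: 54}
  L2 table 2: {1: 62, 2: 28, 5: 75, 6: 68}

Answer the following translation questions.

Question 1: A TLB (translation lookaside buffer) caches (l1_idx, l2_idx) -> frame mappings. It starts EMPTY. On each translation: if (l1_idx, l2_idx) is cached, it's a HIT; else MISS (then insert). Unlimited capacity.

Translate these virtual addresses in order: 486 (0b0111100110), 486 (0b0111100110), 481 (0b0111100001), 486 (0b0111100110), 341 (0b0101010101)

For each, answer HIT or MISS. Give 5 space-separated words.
Answer: MISS HIT HIT HIT MISS

Derivation:
vaddr=486: (3,6) not in TLB -> MISS, insert
vaddr=486: (3,6) in TLB -> HIT
vaddr=481: (3,6) in TLB -> HIT
vaddr=486: (3,6) in TLB -> HIT
vaddr=341: (2,5) not in TLB -> MISS, insert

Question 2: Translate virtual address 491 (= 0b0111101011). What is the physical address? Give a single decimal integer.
vaddr = 491 = 0b0111101011
Split: l1_idx=3, l2_idx=6, offset=11
L1[3] = 1
L2[1][6] = 54
paddr = 54 * 16 + 11 = 875

Answer: 875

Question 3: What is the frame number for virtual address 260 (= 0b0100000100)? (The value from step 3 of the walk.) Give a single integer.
Answer: 40

Derivation:
vaddr = 260: l1_idx=2, l2_idx=0
L1[2] = 0; L2[0][0] = 40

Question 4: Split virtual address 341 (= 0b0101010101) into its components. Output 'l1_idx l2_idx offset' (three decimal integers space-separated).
vaddr = 341 = 0b0101010101
  top 3 bits -> l1_idx = 2
  next 3 bits -> l2_idx = 5
  bottom 4 bits -> offset = 5

Answer: 2 5 5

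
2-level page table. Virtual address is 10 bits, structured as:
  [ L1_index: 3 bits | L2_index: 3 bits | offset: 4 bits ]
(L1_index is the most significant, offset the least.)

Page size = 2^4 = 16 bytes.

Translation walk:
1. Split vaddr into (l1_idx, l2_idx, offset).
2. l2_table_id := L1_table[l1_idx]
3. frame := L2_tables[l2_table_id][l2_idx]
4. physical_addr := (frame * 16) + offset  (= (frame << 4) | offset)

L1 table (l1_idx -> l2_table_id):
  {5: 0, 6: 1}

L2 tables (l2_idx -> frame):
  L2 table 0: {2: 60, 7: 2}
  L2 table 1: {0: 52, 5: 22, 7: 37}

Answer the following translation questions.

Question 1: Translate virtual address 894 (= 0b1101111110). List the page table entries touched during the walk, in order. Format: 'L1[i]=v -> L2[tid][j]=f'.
vaddr = 894 = 0b1101111110
Split: l1_idx=6, l2_idx=7, offset=14

Answer: L1[6]=1 -> L2[1][7]=37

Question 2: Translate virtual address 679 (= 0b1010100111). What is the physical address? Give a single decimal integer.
vaddr = 679 = 0b1010100111
Split: l1_idx=5, l2_idx=2, offset=7
L1[5] = 0
L2[0][2] = 60
paddr = 60 * 16 + 7 = 967

Answer: 967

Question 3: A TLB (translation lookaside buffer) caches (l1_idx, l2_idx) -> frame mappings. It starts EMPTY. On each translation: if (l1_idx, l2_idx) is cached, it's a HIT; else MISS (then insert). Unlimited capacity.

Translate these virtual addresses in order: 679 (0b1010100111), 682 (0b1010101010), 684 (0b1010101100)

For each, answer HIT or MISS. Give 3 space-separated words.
Answer: MISS HIT HIT

Derivation:
vaddr=679: (5,2) not in TLB -> MISS, insert
vaddr=682: (5,2) in TLB -> HIT
vaddr=684: (5,2) in TLB -> HIT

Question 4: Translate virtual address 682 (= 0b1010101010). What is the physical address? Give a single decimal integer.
vaddr = 682 = 0b1010101010
Split: l1_idx=5, l2_idx=2, offset=10
L1[5] = 0
L2[0][2] = 60
paddr = 60 * 16 + 10 = 970

Answer: 970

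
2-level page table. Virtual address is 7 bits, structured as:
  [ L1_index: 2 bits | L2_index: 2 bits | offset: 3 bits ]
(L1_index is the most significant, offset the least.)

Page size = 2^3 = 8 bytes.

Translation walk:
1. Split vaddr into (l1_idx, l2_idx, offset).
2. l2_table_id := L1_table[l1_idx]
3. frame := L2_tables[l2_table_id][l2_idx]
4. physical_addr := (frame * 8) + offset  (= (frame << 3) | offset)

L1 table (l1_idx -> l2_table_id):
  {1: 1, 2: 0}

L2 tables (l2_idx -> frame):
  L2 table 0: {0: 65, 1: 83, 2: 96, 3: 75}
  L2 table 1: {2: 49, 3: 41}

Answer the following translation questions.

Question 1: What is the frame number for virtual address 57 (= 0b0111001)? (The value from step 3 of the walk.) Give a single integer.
Answer: 41

Derivation:
vaddr = 57: l1_idx=1, l2_idx=3
L1[1] = 1; L2[1][3] = 41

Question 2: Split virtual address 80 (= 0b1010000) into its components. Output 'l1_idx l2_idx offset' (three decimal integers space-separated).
Answer: 2 2 0

Derivation:
vaddr = 80 = 0b1010000
  top 2 bits -> l1_idx = 2
  next 2 bits -> l2_idx = 2
  bottom 3 bits -> offset = 0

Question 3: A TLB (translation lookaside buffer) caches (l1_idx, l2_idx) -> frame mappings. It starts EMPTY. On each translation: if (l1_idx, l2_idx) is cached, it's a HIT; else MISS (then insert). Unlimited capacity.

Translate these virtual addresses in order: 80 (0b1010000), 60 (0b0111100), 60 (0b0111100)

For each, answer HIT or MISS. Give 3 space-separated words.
Answer: MISS MISS HIT

Derivation:
vaddr=80: (2,2) not in TLB -> MISS, insert
vaddr=60: (1,3) not in TLB -> MISS, insert
vaddr=60: (1,3) in TLB -> HIT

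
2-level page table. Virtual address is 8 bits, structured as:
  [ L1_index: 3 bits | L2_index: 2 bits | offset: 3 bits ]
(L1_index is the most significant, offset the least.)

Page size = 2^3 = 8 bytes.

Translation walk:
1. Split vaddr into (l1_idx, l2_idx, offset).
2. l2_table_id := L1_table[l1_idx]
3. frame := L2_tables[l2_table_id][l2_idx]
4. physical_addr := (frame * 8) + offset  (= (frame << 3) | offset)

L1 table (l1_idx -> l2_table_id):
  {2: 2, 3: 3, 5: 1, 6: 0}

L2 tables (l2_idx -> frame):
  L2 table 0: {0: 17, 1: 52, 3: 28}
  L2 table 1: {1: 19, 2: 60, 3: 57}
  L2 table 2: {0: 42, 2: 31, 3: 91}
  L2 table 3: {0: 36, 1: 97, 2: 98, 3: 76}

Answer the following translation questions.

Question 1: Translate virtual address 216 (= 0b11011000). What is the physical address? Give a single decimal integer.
vaddr = 216 = 0b11011000
Split: l1_idx=6, l2_idx=3, offset=0
L1[6] = 0
L2[0][3] = 28
paddr = 28 * 8 + 0 = 224

Answer: 224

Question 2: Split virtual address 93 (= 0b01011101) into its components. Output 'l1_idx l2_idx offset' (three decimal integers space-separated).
Answer: 2 3 5

Derivation:
vaddr = 93 = 0b01011101
  top 3 bits -> l1_idx = 2
  next 2 bits -> l2_idx = 3
  bottom 3 bits -> offset = 5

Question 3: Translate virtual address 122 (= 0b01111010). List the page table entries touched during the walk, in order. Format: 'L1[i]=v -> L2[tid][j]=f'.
Answer: L1[3]=3 -> L2[3][3]=76

Derivation:
vaddr = 122 = 0b01111010
Split: l1_idx=3, l2_idx=3, offset=2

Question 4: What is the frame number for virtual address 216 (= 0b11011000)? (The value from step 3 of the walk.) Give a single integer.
vaddr = 216: l1_idx=6, l2_idx=3
L1[6] = 0; L2[0][3] = 28

Answer: 28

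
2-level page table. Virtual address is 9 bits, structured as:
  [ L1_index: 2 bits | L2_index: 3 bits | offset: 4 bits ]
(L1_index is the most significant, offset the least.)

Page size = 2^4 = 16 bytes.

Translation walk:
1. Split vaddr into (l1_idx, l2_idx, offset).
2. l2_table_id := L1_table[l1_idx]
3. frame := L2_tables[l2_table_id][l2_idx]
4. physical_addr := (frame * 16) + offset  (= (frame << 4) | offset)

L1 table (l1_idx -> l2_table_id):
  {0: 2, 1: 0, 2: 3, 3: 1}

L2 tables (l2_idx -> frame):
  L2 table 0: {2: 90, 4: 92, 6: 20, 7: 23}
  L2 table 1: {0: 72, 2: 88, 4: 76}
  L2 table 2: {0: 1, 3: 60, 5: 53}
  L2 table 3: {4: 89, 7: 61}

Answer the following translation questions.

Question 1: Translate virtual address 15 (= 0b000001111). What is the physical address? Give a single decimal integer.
Answer: 31

Derivation:
vaddr = 15 = 0b000001111
Split: l1_idx=0, l2_idx=0, offset=15
L1[0] = 2
L2[2][0] = 1
paddr = 1 * 16 + 15 = 31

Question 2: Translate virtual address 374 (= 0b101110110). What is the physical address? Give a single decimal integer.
Answer: 982

Derivation:
vaddr = 374 = 0b101110110
Split: l1_idx=2, l2_idx=7, offset=6
L1[2] = 3
L2[3][7] = 61
paddr = 61 * 16 + 6 = 982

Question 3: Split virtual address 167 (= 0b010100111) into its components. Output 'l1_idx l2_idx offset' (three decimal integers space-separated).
Answer: 1 2 7

Derivation:
vaddr = 167 = 0b010100111
  top 2 bits -> l1_idx = 1
  next 3 bits -> l2_idx = 2
  bottom 4 bits -> offset = 7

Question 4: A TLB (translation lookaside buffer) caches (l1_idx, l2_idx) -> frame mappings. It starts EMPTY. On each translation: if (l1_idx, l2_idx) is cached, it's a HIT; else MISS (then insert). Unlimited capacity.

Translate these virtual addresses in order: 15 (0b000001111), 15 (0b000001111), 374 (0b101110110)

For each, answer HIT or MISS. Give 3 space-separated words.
Answer: MISS HIT MISS

Derivation:
vaddr=15: (0,0) not in TLB -> MISS, insert
vaddr=15: (0,0) in TLB -> HIT
vaddr=374: (2,7) not in TLB -> MISS, insert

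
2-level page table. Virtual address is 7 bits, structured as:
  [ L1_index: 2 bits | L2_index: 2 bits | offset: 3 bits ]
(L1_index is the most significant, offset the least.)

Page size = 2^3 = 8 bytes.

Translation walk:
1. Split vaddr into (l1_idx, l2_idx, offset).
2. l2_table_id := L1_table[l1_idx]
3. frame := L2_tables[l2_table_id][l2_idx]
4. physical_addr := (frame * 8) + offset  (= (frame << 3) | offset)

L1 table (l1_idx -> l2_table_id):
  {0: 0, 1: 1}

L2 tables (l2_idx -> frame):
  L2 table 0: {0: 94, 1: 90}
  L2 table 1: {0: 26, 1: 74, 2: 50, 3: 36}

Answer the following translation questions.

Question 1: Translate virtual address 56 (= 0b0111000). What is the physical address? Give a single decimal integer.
vaddr = 56 = 0b0111000
Split: l1_idx=1, l2_idx=3, offset=0
L1[1] = 1
L2[1][3] = 36
paddr = 36 * 8 + 0 = 288

Answer: 288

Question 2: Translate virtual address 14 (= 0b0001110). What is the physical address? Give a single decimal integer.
Answer: 726

Derivation:
vaddr = 14 = 0b0001110
Split: l1_idx=0, l2_idx=1, offset=6
L1[0] = 0
L2[0][1] = 90
paddr = 90 * 8 + 6 = 726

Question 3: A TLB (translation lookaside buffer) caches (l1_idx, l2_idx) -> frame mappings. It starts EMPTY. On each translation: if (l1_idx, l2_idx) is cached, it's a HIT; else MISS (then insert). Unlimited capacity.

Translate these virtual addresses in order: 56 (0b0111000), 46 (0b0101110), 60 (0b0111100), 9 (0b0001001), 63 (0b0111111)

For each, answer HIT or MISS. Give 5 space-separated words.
Answer: MISS MISS HIT MISS HIT

Derivation:
vaddr=56: (1,3) not in TLB -> MISS, insert
vaddr=46: (1,1) not in TLB -> MISS, insert
vaddr=60: (1,3) in TLB -> HIT
vaddr=9: (0,1) not in TLB -> MISS, insert
vaddr=63: (1,3) in TLB -> HIT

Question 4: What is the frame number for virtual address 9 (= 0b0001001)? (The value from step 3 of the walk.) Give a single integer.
vaddr = 9: l1_idx=0, l2_idx=1
L1[0] = 0; L2[0][1] = 90

Answer: 90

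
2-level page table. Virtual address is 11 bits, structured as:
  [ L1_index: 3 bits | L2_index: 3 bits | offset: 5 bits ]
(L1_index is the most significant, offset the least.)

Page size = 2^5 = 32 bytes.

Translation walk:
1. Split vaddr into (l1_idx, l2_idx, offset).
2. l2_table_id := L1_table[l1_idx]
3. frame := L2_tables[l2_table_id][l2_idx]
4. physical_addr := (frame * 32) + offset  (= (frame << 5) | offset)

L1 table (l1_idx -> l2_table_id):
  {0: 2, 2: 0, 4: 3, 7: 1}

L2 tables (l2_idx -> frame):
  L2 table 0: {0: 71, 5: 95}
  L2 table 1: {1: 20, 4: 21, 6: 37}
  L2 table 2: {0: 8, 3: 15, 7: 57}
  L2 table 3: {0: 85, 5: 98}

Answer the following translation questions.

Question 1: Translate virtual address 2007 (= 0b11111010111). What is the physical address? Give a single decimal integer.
Answer: 1207

Derivation:
vaddr = 2007 = 0b11111010111
Split: l1_idx=7, l2_idx=6, offset=23
L1[7] = 1
L2[1][6] = 37
paddr = 37 * 32 + 23 = 1207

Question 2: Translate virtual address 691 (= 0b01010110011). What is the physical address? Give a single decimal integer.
Answer: 3059

Derivation:
vaddr = 691 = 0b01010110011
Split: l1_idx=2, l2_idx=5, offset=19
L1[2] = 0
L2[0][5] = 95
paddr = 95 * 32 + 19 = 3059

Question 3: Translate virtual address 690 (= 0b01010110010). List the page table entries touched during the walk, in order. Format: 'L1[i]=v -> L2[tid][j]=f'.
vaddr = 690 = 0b01010110010
Split: l1_idx=2, l2_idx=5, offset=18

Answer: L1[2]=0 -> L2[0][5]=95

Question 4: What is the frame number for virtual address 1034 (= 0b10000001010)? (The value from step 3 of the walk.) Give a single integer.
Answer: 85

Derivation:
vaddr = 1034: l1_idx=4, l2_idx=0
L1[4] = 3; L2[3][0] = 85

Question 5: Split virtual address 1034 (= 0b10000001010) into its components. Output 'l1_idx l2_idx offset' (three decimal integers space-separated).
vaddr = 1034 = 0b10000001010
  top 3 bits -> l1_idx = 4
  next 3 bits -> l2_idx = 0
  bottom 5 bits -> offset = 10

Answer: 4 0 10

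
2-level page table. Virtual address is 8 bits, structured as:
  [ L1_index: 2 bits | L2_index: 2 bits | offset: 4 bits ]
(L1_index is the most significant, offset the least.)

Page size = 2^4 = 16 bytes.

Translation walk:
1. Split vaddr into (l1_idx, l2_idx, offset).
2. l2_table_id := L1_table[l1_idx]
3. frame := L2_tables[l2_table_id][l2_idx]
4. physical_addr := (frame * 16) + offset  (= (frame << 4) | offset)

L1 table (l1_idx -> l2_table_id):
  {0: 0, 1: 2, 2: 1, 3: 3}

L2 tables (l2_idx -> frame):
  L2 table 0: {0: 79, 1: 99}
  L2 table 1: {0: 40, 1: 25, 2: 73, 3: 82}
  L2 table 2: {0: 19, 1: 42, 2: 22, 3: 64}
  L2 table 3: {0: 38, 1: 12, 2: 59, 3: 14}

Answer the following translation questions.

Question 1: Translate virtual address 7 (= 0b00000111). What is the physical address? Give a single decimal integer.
vaddr = 7 = 0b00000111
Split: l1_idx=0, l2_idx=0, offset=7
L1[0] = 0
L2[0][0] = 79
paddr = 79 * 16 + 7 = 1271

Answer: 1271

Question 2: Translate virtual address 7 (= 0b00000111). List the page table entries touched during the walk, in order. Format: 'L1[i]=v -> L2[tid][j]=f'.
vaddr = 7 = 0b00000111
Split: l1_idx=0, l2_idx=0, offset=7

Answer: L1[0]=0 -> L2[0][0]=79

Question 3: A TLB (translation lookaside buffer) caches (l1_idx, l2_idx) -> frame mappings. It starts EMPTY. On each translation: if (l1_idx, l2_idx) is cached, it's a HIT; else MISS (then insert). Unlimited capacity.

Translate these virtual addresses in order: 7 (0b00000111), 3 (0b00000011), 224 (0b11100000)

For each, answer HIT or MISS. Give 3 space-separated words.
vaddr=7: (0,0) not in TLB -> MISS, insert
vaddr=3: (0,0) in TLB -> HIT
vaddr=224: (3,2) not in TLB -> MISS, insert

Answer: MISS HIT MISS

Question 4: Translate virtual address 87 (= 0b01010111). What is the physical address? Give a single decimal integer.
vaddr = 87 = 0b01010111
Split: l1_idx=1, l2_idx=1, offset=7
L1[1] = 2
L2[2][1] = 42
paddr = 42 * 16 + 7 = 679

Answer: 679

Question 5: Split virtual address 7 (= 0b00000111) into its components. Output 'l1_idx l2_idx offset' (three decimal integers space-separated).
Answer: 0 0 7

Derivation:
vaddr = 7 = 0b00000111
  top 2 bits -> l1_idx = 0
  next 2 bits -> l2_idx = 0
  bottom 4 bits -> offset = 7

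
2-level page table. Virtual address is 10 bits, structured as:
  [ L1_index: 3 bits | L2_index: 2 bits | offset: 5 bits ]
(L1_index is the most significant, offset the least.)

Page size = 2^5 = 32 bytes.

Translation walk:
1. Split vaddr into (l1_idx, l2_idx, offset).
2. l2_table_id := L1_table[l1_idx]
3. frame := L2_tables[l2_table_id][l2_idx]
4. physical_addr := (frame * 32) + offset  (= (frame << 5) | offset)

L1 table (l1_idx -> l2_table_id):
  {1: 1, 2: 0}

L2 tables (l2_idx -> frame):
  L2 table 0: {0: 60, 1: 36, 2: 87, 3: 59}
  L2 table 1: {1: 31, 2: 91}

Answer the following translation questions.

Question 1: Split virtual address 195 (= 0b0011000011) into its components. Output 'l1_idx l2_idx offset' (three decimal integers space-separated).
Answer: 1 2 3

Derivation:
vaddr = 195 = 0b0011000011
  top 3 bits -> l1_idx = 1
  next 2 bits -> l2_idx = 2
  bottom 5 bits -> offset = 3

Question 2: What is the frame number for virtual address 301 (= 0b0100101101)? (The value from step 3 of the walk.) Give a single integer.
vaddr = 301: l1_idx=2, l2_idx=1
L1[2] = 0; L2[0][1] = 36

Answer: 36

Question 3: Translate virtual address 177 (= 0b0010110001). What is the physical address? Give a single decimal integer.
Answer: 1009

Derivation:
vaddr = 177 = 0b0010110001
Split: l1_idx=1, l2_idx=1, offset=17
L1[1] = 1
L2[1][1] = 31
paddr = 31 * 32 + 17 = 1009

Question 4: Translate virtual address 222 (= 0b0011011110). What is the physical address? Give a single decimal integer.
vaddr = 222 = 0b0011011110
Split: l1_idx=1, l2_idx=2, offset=30
L1[1] = 1
L2[1][2] = 91
paddr = 91 * 32 + 30 = 2942

Answer: 2942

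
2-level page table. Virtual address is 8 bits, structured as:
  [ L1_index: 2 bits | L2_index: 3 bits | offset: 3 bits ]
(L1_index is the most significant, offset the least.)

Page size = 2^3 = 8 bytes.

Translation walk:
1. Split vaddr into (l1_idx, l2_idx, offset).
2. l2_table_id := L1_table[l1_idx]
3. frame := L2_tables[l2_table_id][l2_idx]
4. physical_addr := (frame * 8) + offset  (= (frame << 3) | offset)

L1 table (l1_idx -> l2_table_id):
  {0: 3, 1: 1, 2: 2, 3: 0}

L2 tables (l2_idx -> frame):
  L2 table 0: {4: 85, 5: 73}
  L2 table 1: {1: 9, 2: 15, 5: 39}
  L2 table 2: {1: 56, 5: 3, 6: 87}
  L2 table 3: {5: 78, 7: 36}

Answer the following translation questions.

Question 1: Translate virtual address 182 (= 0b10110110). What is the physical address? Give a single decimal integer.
Answer: 702

Derivation:
vaddr = 182 = 0b10110110
Split: l1_idx=2, l2_idx=6, offset=6
L1[2] = 2
L2[2][6] = 87
paddr = 87 * 8 + 6 = 702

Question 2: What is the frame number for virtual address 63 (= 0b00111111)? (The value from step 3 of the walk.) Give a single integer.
Answer: 36

Derivation:
vaddr = 63: l1_idx=0, l2_idx=7
L1[0] = 3; L2[3][7] = 36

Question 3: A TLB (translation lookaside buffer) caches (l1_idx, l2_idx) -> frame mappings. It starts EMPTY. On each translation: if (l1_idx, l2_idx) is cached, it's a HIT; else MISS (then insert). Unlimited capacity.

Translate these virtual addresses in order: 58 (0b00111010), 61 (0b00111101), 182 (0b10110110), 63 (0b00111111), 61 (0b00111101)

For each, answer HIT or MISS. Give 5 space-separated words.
vaddr=58: (0,7) not in TLB -> MISS, insert
vaddr=61: (0,7) in TLB -> HIT
vaddr=182: (2,6) not in TLB -> MISS, insert
vaddr=63: (0,7) in TLB -> HIT
vaddr=61: (0,7) in TLB -> HIT

Answer: MISS HIT MISS HIT HIT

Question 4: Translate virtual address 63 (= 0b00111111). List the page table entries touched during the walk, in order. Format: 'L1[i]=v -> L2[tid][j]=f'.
Answer: L1[0]=3 -> L2[3][7]=36

Derivation:
vaddr = 63 = 0b00111111
Split: l1_idx=0, l2_idx=7, offset=7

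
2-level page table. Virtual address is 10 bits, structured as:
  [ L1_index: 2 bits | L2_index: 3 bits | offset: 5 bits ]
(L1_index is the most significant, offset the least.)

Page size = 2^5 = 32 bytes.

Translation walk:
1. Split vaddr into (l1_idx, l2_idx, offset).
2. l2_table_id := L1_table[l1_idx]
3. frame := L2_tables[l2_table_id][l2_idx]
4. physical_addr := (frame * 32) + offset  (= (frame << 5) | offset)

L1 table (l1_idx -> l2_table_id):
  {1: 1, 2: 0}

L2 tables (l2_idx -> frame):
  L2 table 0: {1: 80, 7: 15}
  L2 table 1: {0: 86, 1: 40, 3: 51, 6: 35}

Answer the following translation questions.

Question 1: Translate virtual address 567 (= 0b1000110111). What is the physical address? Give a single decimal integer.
Answer: 2583

Derivation:
vaddr = 567 = 0b1000110111
Split: l1_idx=2, l2_idx=1, offset=23
L1[2] = 0
L2[0][1] = 80
paddr = 80 * 32 + 23 = 2583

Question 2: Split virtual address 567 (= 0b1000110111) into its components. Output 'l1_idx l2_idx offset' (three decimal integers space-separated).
Answer: 2 1 23

Derivation:
vaddr = 567 = 0b1000110111
  top 2 bits -> l1_idx = 2
  next 3 bits -> l2_idx = 1
  bottom 5 bits -> offset = 23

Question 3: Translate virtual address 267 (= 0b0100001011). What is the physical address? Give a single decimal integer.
vaddr = 267 = 0b0100001011
Split: l1_idx=1, l2_idx=0, offset=11
L1[1] = 1
L2[1][0] = 86
paddr = 86 * 32 + 11 = 2763

Answer: 2763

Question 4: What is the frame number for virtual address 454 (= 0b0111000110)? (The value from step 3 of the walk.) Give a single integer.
vaddr = 454: l1_idx=1, l2_idx=6
L1[1] = 1; L2[1][6] = 35

Answer: 35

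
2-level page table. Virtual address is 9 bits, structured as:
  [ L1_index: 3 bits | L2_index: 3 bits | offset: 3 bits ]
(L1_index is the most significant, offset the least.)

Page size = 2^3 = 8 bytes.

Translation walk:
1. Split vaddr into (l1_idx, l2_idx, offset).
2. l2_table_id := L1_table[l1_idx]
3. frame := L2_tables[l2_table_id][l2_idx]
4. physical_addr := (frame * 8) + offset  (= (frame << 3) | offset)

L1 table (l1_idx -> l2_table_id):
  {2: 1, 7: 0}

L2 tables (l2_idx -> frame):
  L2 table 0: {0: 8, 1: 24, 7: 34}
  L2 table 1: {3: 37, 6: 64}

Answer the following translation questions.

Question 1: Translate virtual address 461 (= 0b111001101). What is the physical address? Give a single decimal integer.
vaddr = 461 = 0b111001101
Split: l1_idx=7, l2_idx=1, offset=5
L1[7] = 0
L2[0][1] = 24
paddr = 24 * 8 + 5 = 197

Answer: 197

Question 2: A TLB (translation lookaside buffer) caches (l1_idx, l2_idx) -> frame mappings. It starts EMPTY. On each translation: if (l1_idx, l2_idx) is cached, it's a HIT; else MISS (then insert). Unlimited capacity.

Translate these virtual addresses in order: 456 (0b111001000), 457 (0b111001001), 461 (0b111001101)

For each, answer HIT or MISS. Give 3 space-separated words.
Answer: MISS HIT HIT

Derivation:
vaddr=456: (7,1) not in TLB -> MISS, insert
vaddr=457: (7,1) in TLB -> HIT
vaddr=461: (7,1) in TLB -> HIT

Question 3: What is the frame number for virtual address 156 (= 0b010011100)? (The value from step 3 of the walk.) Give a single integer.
vaddr = 156: l1_idx=2, l2_idx=3
L1[2] = 1; L2[1][3] = 37

Answer: 37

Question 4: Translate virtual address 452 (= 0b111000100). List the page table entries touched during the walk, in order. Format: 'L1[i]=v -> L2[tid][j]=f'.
vaddr = 452 = 0b111000100
Split: l1_idx=7, l2_idx=0, offset=4

Answer: L1[7]=0 -> L2[0][0]=8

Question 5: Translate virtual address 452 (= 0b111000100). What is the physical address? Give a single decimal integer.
Answer: 68

Derivation:
vaddr = 452 = 0b111000100
Split: l1_idx=7, l2_idx=0, offset=4
L1[7] = 0
L2[0][0] = 8
paddr = 8 * 8 + 4 = 68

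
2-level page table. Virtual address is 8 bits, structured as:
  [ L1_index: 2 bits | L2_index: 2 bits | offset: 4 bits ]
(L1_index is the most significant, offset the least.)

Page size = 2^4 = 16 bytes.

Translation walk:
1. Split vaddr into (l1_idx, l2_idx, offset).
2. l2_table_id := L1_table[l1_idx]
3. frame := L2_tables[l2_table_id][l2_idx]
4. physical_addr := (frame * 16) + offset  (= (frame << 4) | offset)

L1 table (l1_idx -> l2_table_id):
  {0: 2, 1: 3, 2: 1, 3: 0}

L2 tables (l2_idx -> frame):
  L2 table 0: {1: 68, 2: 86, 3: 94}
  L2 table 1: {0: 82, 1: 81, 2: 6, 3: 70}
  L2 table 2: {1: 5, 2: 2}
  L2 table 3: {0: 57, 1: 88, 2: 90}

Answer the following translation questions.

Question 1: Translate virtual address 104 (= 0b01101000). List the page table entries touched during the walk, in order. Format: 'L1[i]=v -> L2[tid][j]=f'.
Answer: L1[1]=3 -> L2[3][2]=90

Derivation:
vaddr = 104 = 0b01101000
Split: l1_idx=1, l2_idx=2, offset=8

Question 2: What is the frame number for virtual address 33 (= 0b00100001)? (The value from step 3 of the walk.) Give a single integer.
Answer: 2

Derivation:
vaddr = 33: l1_idx=0, l2_idx=2
L1[0] = 2; L2[2][2] = 2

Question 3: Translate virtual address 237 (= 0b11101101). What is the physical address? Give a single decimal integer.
Answer: 1389

Derivation:
vaddr = 237 = 0b11101101
Split: l1_idx=3, l2_idx=2, offset=13
L1[3] = 0
L2[0][2] = 86
paddr = 86 * 16 + 13 = 1389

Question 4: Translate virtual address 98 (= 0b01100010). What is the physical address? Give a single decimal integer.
Answer: 1442

Derivation:
vaddr = 98 = 0b01100010
Split: l1_idx=1, l2_idx=2, offset=2
L1[1] = 3
L2[3][2] = 90
paddr = 90 * 16 + 2 = 1442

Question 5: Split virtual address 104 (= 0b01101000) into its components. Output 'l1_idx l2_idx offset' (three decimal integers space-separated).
vaddr = 104 = 0b01101000
  top 2 bits -> l1_idx = 1
  next 2 bits -> l2_idx = 2
  bottom 4 bits -> offset = 8

Answer: 1 2 8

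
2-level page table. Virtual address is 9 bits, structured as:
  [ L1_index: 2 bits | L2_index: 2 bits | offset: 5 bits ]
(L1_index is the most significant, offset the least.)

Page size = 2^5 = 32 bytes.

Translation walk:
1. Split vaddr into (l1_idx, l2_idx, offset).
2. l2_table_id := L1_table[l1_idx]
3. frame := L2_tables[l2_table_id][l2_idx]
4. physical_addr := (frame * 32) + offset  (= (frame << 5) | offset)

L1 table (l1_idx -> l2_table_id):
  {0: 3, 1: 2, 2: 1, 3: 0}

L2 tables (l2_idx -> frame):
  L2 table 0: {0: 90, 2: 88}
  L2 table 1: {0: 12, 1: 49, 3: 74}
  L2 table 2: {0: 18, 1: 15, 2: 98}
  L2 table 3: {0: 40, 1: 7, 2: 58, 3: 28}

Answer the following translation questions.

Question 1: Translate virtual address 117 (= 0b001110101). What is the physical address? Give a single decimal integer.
vaddr = 117 = 0b001110101
Split: l1_idx=0, l2_idx=3, offset=21
L1[0] = 3
L2[3][3] = 28
paddr = 28 * 32 + 21 = 917

Answer: 917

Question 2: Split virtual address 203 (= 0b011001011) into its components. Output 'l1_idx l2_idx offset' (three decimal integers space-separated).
vaddr = 203 = 0b011001011
  top 2 bits -> l1_idx = 1
  next 2 bits -> l2_idx = 2
  bottom 5 bits -> offset = 11

Answer: 1 2 11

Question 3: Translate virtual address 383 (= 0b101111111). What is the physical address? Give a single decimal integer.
vaddr = 383 = 0b101111111
Split: l1_idx=2, l2_idx=3, offset=31
L1[2] = 1
L2[1][3] = 74
paddr = 74 * 32 + 31 = 2399

Answer: 2399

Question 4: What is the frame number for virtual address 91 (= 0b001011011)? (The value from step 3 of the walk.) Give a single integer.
vaddr = 91: l1_idx=0, l2_idx=2
L1[0] = 3; L2[3][2] = 58

Answer: 58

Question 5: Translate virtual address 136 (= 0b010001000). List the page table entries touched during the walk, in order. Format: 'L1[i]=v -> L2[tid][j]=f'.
vaddr = 136 = 0b010001000
Split: l1_idx=1, l2_idx=0, offset=8

Answer: L1[1]=2 -> L2[2][0]=18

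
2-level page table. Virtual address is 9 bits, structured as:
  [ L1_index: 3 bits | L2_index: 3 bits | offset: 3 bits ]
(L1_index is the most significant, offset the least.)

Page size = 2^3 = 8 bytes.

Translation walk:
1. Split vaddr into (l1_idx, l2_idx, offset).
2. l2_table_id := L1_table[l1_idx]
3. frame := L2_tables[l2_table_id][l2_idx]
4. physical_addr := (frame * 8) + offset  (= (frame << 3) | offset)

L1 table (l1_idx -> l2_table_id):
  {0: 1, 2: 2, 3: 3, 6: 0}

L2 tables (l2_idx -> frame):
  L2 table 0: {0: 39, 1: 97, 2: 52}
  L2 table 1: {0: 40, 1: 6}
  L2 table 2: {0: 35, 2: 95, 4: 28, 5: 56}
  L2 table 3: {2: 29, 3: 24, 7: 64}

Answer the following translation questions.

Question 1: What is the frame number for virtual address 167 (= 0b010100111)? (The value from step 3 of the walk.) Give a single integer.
Answer: 28

Derivation:
vaddr = 167: l1_idx=2, l2_idx=4
L1[2] = 2; L2[2][4] = 28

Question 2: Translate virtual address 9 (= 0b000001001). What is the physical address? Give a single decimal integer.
vaddr = 9 = 0b000001001
Split: l1_idx=0, l2_idx=1, offset=1
L1[0] = 1
L2[1][1] = 6
paddr = 6 * 8 + 1 = 49

Answer: 49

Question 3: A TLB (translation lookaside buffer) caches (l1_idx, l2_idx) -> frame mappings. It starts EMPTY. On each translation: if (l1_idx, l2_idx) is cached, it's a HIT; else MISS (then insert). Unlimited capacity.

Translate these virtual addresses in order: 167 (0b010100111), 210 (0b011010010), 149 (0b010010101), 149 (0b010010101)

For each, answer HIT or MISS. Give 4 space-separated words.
Answer: MISS MISS MISS HIT

Derivation:
vaddr=167: (2,4) not in TLB -> MISS, insert
vaddr=210: (3,2) not in TLB -> MISS, insert
vaddr=149: (2,2) not in TLB -> MISS, insert
vaddr=149: (2,2) in TLB -> HIT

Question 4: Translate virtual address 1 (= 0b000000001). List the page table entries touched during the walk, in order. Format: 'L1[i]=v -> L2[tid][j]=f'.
vaddr = 1 = 0b000000001
Split: l1_idx=0, l2_idx=0, offset=1

Answer: L1[0]=1 -> L2[1][0]=40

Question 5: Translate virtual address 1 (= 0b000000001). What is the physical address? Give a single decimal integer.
vaddr = 1 = 0b000000001
Split: l1_idx=0, l2_idx=0, offset=1
L1[0] = 1
L2[1][0] = 40
paddr = 40 * 8 + 1 = 321

Answer: 321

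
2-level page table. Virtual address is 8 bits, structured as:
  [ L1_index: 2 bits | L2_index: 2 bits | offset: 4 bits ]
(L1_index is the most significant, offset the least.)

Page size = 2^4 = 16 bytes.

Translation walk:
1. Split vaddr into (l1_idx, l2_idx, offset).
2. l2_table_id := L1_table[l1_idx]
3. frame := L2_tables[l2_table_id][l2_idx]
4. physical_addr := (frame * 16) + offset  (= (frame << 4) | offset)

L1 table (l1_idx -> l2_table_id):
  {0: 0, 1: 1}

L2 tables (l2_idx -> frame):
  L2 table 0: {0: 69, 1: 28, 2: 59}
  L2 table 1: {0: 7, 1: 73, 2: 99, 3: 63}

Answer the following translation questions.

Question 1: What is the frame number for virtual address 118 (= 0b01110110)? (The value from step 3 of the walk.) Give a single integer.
vaddr = 118: l1_idx=1, l2_idx=3
L1[1] = 1; L2[1][3] = 63

Answer: 63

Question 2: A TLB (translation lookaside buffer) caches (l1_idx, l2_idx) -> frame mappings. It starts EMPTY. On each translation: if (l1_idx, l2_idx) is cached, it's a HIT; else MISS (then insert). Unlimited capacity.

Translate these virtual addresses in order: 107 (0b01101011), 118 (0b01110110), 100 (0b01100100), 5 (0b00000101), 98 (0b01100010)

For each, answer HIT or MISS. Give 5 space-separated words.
vaddr=107: (1,2) not in TLB -> MISS, insert
vaddr=118: (1,3) not in TLB -> MISS, insert
vaddr=100: (1,2) in TLB -> HIT
vaddr=5: (0,0) not in TLB -> MISS, insert
vaddr=98: (1,2) in TLB -> HIT

Answer: MISS MISS HIT MISS HIT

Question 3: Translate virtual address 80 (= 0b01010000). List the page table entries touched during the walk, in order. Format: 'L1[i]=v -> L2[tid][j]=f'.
vaddr = 80 = 0b01010000
Split: l1_idx=1, l2_idx=1, offset=0

Answer: L1[1]=1 -> L2[1][1]=73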